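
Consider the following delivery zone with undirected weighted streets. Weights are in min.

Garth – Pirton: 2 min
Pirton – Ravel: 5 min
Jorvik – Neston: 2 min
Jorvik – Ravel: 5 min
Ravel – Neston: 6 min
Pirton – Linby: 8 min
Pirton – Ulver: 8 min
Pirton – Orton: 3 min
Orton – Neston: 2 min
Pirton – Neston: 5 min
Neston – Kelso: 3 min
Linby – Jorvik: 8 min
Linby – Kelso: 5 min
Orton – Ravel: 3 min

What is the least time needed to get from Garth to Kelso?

10 min

Shortest distances from Garth:
Garth: 0
Pirton: 2  (via Garth)
Orton: 5  (via Pirton)
Ravel: 7  (via Pirton)
Neston: 7  (via Pirton)
Jorvik: 9  (via Neston)
Ulver: 10  (via Pirton)
Kelso: 10  (via Neston)
Shortest route: Garth–Pirton–Neston–Kelso = 10 min.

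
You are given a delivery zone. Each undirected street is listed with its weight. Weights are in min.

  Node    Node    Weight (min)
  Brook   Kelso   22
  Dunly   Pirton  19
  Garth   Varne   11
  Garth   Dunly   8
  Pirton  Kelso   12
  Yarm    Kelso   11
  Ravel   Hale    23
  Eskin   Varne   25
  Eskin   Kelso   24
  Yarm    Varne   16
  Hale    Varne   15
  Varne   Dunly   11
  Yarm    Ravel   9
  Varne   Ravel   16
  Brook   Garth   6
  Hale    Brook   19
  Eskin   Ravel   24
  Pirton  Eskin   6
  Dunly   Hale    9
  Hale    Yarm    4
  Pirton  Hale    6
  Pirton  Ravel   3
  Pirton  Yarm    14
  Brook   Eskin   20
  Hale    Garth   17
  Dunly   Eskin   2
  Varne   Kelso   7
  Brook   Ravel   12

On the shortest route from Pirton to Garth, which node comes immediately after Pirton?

Eskin

Candidate routes:
Pirton → Eskin → Dunly → Garth: 6+2+8 = 16
Pirton → Ravel → Brook → Garth: 3+12+6 = 21
Pirton → Hale → Garth: 6+17 = 23
Cheapest is Pirton → Eskin → Dunly → Garth at 16 min.
So from Pirton the first move is to Eskin.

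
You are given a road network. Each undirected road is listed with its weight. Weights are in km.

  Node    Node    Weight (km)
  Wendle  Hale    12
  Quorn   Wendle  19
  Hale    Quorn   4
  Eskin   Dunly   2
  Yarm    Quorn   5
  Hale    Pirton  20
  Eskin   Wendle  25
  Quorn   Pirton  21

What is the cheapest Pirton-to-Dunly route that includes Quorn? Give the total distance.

Shortest Pirton→Quorn: Pirton–Quorn = 21
Shortest Quorn→Dunly: Quorn–Hale–Wendle–Eskin–Dunly = 43
Total via Quorn: 21 + 43 = 64 km.

64 km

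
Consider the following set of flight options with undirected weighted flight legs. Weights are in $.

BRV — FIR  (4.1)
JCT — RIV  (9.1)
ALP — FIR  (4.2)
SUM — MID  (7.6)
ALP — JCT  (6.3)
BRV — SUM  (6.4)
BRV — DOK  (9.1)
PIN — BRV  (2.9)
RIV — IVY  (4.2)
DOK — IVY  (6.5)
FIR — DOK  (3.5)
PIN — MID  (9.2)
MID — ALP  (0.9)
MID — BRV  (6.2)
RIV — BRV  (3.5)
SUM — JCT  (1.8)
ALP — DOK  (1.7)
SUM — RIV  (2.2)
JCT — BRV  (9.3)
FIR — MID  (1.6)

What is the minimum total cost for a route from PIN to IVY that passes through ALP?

$17.7

Best PIN to ALP: PIN → BRV → FIR → MID → ALP costing 9.5
Shortest ALP→IVY: ALP → DOK → IVY = 8.2
Total via ALP: 9.5 + 8.2 = $17.7.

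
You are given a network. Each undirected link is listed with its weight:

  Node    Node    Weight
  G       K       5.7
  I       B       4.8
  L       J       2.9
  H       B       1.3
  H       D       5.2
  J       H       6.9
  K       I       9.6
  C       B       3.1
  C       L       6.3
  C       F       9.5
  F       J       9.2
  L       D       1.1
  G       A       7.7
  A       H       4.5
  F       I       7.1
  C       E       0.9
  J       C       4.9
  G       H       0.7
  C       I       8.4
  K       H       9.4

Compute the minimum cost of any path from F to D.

13.2

Settle nodes by increasing distance from F:
F: 0
I: 7.1  (via F)
J: 9.2  (via F)
C: 9.5  (via F)
E: 10.4  (via C)
B: 11.9  (via I)
L: 12.1  (via J)
D: 13.2  (via L)
Shortest route: F–J–L–D = 13.2.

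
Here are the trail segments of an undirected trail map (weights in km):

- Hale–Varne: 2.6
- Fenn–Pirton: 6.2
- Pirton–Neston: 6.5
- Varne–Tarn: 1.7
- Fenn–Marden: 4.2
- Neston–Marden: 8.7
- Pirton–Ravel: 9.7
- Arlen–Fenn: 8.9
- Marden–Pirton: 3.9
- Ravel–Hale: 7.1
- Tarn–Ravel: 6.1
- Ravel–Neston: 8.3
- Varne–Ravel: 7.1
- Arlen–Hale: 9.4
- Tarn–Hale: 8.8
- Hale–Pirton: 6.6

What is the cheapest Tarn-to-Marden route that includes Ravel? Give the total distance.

Best Tarn to Ravel: Tarn–Ravel costing 6.1
Shortest Ravel→Marden: Ravel–Pirton–Marden = 13.6
Total via Ravel: 6.1 + 13.6 = 19.7 km.

19.7 km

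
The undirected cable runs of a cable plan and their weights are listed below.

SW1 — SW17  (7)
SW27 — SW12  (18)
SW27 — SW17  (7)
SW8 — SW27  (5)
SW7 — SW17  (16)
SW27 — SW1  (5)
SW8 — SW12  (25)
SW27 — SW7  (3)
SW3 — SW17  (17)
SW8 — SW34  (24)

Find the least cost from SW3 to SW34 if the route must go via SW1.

58

Shortest SW3→SW1: SW3 → SW17 → SW1 = 24
Shortest SW1→SW34: SW1 → SW27 → SW8 → SW34 = 34
Total via SW1: 24 + 34 = 58.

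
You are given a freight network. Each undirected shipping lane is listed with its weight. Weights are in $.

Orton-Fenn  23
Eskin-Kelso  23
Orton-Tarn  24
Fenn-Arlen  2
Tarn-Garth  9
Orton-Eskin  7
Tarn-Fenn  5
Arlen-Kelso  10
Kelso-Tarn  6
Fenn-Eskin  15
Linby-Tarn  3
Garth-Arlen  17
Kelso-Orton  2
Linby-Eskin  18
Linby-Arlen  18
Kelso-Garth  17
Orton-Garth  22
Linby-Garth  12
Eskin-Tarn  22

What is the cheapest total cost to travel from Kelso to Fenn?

$11

Shortest distances from Kelso:
Kelso: 0
Orton: 2  (via Kelso)
Tarn: 6  (via Kelso)
Eskin: 9  (via Orton)
Linby: 9  (via Tarn)
Arlen: 10  (via Kelso)
Fenn: 11  (via Tarn)
Shortest route: Kelso–Tarn–Fenn = $11.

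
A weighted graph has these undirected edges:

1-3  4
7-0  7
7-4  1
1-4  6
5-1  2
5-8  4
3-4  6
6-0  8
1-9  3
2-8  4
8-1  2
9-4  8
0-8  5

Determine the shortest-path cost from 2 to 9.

Compare a few routes:
2 - 8 - 5 - 1 - 9: 4+4+2+3 = 13
2 - 8 - 1 - 9: 4+2+3 = 9
The minimum is 9 via 2 - 8 - 1 - 9.

9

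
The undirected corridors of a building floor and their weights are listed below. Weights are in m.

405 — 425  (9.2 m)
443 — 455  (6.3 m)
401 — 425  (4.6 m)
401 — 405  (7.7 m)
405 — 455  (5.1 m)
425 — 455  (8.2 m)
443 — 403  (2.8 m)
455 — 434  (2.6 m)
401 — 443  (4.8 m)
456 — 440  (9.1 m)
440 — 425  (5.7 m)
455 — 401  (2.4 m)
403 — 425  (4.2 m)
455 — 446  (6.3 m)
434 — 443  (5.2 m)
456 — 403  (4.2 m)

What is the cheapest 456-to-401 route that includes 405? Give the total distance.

Best 456 to 405: 456–403–425–405 costing 17.6
Best 405 to 401: 405–455–401 costing 7.5
Total via 405: 17.6 + 7.5 = 25.1 m.

25.1 m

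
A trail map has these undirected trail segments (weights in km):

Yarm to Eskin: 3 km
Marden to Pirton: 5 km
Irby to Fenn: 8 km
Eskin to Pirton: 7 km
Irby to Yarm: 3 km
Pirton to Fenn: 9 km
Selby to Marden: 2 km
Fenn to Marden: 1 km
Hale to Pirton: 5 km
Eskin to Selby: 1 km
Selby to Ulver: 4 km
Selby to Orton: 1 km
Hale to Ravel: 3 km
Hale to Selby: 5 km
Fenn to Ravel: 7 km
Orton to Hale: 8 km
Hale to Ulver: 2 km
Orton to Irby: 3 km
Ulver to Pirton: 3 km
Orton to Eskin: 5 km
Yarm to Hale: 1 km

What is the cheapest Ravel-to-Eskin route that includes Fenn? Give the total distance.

Best Ravel to Fenn: Ravel–Fenn costing 7
Best Fenn to Eskin: Fenn–Marden–Selby–Eskin costing 4
Total via Fenn: 7 + 4 = 11 km.

11 km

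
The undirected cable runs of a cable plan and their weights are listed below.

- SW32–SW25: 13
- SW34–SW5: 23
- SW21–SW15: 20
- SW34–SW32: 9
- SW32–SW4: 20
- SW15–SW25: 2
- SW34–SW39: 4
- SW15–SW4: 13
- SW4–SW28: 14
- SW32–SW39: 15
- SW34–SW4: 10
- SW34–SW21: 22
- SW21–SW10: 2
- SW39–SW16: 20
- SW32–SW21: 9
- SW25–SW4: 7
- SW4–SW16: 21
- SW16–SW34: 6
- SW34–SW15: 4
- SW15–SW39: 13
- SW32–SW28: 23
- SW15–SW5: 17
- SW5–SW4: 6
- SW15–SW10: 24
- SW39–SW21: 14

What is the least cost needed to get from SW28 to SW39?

28

Candidate routes:
SW28–SW4–SW25–SW15–SW39: 14+7+2+13 = 36
SW28–SW4–SW25–SW15–SW34–SW39: 14+7+2+4+4 = 31
SW28–SW4–SW15–SW34–SW39: 14+13+4+4 = 35
SW28–SW4–SW34–SW39: 14+10+4 = 28
Cheapest is SW28–SW4–SW34–SW39 at 28.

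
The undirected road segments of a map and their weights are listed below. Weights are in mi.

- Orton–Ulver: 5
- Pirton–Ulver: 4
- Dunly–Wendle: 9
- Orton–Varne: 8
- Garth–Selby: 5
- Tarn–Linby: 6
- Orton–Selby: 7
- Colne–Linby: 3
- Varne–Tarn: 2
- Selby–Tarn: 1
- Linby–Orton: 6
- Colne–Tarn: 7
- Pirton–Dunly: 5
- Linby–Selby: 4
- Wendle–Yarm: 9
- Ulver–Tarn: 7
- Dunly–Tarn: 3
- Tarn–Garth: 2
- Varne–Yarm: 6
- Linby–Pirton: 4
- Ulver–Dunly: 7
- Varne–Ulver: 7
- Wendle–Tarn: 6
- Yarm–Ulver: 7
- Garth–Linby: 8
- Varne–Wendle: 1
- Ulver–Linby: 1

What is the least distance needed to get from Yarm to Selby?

9 mi

Shortest distances from Yarm:
Yarm: 0
Varne: 6  (via Yarm)
Wendle: 7  (via Varne)
Ulver: 7  (via Yarm)
Tarn: 8  (via Varne)
Linby: 8  (via Ulver)
Selby: 9  (via Tarn)
Shortest route: Yarm–Varne–Tarn–Selby = 9 mi.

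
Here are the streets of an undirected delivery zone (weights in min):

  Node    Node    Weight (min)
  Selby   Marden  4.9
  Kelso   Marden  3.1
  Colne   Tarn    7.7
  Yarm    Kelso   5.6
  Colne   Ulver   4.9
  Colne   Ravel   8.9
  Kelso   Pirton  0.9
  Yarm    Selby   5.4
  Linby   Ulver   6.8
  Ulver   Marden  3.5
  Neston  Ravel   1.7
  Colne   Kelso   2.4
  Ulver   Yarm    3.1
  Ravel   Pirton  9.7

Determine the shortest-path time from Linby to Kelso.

Candidate routes:
Linby - Ulver - Marden - Kelso: 6.8+3.5+3.1 = 13.4
Linby - Ulver - Yarm - Kelso: 6.8+3.1+5.6 = 15.5
Linby - Ulver - Colne - Kelso: 6.8+4.9+2.4 = 14.1
Linby - Ulver - Yarm - Selby - Marden - Kelso: 6.8+3.1+5.4+4.9+3.1 = 23.3
Cheapest is Linby - Ulver - Marden - Kelso at 13.4 min.

13.4 min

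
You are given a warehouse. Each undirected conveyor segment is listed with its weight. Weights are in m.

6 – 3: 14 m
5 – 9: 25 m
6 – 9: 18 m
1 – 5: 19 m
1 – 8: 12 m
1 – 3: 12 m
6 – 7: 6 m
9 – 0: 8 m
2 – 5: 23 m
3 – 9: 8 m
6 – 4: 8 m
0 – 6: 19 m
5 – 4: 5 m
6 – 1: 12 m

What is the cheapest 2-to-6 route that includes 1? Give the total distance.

Best 2 to 1: 2–5–1 costing 42
Shortest 1→6: 1–6 = 12
Total via 1: 42 + 12 = 54 m.

54 m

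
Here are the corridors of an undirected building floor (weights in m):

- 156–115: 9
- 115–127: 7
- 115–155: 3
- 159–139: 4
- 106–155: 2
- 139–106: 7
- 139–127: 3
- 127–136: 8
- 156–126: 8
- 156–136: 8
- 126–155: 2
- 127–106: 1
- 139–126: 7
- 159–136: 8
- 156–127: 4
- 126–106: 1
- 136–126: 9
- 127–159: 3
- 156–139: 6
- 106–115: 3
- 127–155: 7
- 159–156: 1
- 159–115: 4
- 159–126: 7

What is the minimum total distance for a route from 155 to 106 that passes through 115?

Best 155 to 115: 155–115 costing 3
Shortest 115→106: 115–106 = 3
Total via 115: 3 + 3 = 6 m.

6 m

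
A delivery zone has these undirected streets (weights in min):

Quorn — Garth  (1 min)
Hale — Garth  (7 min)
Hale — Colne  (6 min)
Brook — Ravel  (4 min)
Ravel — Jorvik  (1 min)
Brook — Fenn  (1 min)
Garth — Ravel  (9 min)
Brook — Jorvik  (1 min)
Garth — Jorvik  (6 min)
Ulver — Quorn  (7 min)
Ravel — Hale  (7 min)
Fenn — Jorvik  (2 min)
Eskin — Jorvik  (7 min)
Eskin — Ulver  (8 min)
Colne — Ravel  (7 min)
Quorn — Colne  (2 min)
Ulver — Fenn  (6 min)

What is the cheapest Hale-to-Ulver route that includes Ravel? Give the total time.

16 min

Best Hale to Ravel: Hale–Ravel costing 7
Best Ravel to Ulver: Ravel–Jorvik–Fenn–Ulver costing 9
Total via Ravel: 7 + 9 = 16 min.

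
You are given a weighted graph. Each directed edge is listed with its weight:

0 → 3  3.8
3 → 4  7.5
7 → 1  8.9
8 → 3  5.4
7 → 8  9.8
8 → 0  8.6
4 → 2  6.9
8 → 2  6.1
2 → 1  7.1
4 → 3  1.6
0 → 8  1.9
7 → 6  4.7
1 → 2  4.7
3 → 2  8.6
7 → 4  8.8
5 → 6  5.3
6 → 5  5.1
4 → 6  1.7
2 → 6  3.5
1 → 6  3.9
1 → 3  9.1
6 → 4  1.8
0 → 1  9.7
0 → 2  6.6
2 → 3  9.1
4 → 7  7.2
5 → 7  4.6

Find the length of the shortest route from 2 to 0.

Shortest distances from 2:
2: 0
6: 3.5  (via 2)
4: 5.3  (via 6)
3: 6.9  (via 4)
1: 7.1  (via 2)
5: 8.6  (via 6)
7: 12.5  (via 4)
8: 22.3  (via 7)
0: 30.9  (via 8)
Shortest route: 2 → 6 → 4 → 7 → 8 → 0 = 30.9.

30.9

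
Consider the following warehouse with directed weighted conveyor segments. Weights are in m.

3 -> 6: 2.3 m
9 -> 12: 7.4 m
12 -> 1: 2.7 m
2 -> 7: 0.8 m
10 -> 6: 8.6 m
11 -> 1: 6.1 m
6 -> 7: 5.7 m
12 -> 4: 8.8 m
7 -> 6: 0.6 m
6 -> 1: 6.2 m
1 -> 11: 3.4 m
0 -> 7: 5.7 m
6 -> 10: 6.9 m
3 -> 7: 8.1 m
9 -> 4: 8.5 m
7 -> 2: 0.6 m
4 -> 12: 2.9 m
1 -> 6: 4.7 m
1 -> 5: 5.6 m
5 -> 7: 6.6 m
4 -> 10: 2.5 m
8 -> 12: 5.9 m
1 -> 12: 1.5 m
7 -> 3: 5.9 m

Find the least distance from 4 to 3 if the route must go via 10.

Shortest 4→10: 4–10 = 2.5
Shortest 10→3: 10–6–7–3 = 20.2
Total via 10: 2.5 + 20.2 = 22.7 m.

22.7 m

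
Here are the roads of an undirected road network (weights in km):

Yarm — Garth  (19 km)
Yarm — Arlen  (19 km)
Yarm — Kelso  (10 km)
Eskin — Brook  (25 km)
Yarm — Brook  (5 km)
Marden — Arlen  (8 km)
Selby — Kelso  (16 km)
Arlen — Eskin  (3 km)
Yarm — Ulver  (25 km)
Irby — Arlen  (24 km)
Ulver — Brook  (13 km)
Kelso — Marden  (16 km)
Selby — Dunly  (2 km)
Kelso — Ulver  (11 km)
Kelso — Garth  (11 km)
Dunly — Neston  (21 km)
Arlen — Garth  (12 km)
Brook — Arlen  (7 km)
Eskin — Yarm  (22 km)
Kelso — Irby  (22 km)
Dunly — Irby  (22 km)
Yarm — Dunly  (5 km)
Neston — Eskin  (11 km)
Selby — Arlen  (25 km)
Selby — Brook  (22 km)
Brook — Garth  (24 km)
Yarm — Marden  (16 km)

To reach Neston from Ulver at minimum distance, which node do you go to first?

Enumerating some paths:
Ulver - Kelso - Yarm - Brook - Arlen - Eskin - Neston: 11+10+5+7+3+11 = 47
Ulver - Kelso - Yarm - Dunly - Neston: 11+10+5+21 = 47
Ulver - Brook - Yarm - Dunly - Neston: 13+5+5+21 = 44
Ulver - Brook - Arlen - Eskin - Neston: 13+7+3+11 = 34
The minimum is 34 km via Ulver - Brook - Arlen - Eskin - Neston.
So from Ulver the first move is to Brook.

Brook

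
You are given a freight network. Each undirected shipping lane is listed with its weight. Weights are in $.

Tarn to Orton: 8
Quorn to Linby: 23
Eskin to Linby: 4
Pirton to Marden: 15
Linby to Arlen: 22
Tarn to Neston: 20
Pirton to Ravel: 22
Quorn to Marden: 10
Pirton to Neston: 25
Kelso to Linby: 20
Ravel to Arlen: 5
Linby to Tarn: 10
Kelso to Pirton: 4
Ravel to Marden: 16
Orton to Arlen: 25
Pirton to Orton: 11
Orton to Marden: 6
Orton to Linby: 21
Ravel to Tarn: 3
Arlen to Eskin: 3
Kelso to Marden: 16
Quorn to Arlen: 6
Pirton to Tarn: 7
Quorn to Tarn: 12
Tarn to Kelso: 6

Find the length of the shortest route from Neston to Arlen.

$28

Settle nodes by increasing distance from Neston:
Neston: 0
Tarn: 20  (via Neston)
Ravel: 23  (via Tarn)
Pirton: 25  (via Neston)
Kelso: 26  (via Tarn)
Arlen: 28  (via Ravel)
Shortest route: Neston → Tarn → Ravel → Arlen = $28.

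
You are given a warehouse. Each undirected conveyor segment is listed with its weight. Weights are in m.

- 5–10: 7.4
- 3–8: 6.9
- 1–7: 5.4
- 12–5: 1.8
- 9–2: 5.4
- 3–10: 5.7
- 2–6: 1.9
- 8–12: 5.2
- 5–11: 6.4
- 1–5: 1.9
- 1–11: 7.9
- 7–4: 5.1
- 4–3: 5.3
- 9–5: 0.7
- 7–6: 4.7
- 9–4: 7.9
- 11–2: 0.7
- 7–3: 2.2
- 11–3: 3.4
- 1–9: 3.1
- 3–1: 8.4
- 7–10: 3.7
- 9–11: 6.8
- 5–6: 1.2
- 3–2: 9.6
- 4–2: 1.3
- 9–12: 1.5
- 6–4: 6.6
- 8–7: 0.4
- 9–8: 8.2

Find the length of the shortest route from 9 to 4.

5.1 m

Settle nodes by increasing distance from 9:
9: 0
5: 0.7  (via 9)
12: 1.5  (via 9)
6: 1.9  (via 5)
1: 2.6  (via 5)
2: 3.8  (via 6)
11: 4.5  (via 2)
4: 5.1  (via 2)
Shortest route: 9–5–6–2–4 = 5.1 m.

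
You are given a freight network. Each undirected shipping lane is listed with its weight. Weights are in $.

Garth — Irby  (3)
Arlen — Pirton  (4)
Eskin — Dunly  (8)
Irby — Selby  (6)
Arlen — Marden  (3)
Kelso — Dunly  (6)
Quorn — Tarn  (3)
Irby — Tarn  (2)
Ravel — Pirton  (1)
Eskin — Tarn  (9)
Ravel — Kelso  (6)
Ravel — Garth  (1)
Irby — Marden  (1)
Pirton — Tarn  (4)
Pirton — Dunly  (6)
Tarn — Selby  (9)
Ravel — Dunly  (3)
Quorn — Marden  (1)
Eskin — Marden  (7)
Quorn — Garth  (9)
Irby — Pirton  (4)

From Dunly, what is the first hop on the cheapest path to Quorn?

Enumerating some paths:
Dunly–Ravel–Garth–Irby–Marden–Quorn: 3+1+3+1+1 = 9
Dunly–Ravel–Garth–Irby–Tarn–Quorn: 3+1+3+2+3 = 12
Dunly–Ravel–Pirton–Irby–Marden–Quorn: 3+1+4+1+1 = 10
Dunly–Ravel–Pirton–Tarn–Quorn: 3+1+4+3 = 11
The minimum is $9 via Dunly–Ravel–Garth–Irby–Marden–Quorn.
So from Dunly the first move is to Ravel.

Ravel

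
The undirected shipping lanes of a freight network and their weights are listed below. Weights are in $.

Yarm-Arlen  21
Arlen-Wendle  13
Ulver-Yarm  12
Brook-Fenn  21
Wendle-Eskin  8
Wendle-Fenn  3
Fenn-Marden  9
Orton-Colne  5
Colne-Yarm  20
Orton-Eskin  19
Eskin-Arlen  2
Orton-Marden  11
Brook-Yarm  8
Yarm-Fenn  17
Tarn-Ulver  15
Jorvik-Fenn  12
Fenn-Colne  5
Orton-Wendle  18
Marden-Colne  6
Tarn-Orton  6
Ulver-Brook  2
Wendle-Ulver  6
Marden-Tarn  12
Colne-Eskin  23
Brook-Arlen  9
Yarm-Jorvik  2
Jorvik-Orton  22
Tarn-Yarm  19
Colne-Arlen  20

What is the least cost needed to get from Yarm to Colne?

$19

Shortest distances from Yarm:
Yarm: 0
Jorvik: 2  (via Yarm)
Brook: 8  (via Yarm)
Ulver: 10  (via Brook)
Fenn: 14  (via Jorvik)
Wendle: 16  (via Ulver)
Arlen: 17  (via Brook)
Eskin: 19  (via Arlen)
Tarn: 19  (via Yarm)
Colne: 19  (via Fenn)
Shortest route: Yarm → Jorvik → Fenn → Colne = $19.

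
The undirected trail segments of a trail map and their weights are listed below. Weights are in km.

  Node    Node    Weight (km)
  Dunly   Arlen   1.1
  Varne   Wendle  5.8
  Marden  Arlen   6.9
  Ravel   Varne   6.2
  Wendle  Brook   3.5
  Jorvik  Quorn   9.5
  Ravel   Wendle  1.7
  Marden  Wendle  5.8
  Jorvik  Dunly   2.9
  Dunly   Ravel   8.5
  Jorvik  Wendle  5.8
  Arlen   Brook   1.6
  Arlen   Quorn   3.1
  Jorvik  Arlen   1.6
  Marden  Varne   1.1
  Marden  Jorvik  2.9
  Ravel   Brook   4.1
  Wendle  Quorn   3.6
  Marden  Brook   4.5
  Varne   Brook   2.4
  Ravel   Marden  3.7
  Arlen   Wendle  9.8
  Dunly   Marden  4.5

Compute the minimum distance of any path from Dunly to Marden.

4.5 km

Settle nodes by increasing distance from Dunly:
Dunly: 0
Arlen: 1.1  (via Dunly)
Jorvik: 2.7  (via Arlen)
Brook: 2.7  (via Arlen)
Quorn: 4.2  (via Arlen)
Marden: 4.5  (via Dunly)
Shortest route: Dunly → Marden = 4.5 km.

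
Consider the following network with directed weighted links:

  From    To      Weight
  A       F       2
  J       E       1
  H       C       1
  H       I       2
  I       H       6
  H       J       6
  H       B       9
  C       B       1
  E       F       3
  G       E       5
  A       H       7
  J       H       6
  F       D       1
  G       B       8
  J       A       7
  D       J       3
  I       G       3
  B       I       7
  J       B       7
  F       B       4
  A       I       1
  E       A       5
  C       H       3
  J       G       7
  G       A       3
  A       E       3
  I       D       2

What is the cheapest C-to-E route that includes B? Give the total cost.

14

Shortest C→B: C–B = 1
Best B to E: B–I–D–J–E costing 13
Total via B: 1 + 13 = 14.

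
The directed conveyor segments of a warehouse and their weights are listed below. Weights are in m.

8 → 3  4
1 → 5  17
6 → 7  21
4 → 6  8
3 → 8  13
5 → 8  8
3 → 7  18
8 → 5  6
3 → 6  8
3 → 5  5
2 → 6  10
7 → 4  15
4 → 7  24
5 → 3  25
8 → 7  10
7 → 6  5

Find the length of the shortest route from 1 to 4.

Candidate routes:
1–5–8–3–6–7–4: 17+8+4+8+21+15 = 73
1–5–8–7–4: 17+8+10+15 = 50
1–5–3–7–4: 17+25+18+15 = 75
1–5–8–3–7–4: 17+8+4+18+15 = 62
Cheapest is 1–5–8–7–4 at 50 m.

50 m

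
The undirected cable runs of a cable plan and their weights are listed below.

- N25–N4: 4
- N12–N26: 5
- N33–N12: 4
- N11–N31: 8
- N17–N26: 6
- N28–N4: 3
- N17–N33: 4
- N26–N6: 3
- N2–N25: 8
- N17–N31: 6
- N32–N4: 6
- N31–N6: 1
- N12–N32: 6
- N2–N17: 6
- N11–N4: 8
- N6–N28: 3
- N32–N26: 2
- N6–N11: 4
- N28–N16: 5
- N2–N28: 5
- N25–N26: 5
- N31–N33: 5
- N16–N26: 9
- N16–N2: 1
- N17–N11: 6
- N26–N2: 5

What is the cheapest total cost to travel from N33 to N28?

Candidate routes:
N33–N17–N31–N6–N28: 4+6+1+3 = 14
N33–N12–N26–N6–N28: 4+5+3+3 = 15
N33–N31–N6–N28: 5+1+3 = 9
The minimum is 9 via N33–N31–N6–N28.

9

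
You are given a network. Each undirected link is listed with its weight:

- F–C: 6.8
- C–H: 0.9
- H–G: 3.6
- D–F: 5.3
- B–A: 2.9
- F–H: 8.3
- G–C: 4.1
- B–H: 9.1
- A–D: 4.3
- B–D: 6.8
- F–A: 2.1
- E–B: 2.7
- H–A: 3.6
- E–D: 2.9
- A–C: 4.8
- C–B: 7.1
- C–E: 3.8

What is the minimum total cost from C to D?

6.7

Running Dijkstra from C:
C: 0
H: 0.9  (via C)
E: 3.8  (via C)
G: 4.1  (via C)
A: 4.5  (via H)
B: 6.5  (via E)
F: 6.6  (via A)
D: 6.7  (via E)
Shortest route: C → E → D = 6.7.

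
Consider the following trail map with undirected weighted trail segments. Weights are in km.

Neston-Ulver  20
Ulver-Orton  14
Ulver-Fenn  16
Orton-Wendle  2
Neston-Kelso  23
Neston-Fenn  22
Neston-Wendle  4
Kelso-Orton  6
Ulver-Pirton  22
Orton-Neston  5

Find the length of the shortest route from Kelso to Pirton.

Enumerating some paths:
Kelso → Orton → Neston → Ulver → Pirton: 6+5+20+22 = 53
Kelso → Orton → Ulver → Pirton: 6+14+22 = 42
Kelso → Orton → Wendle → Neston → Ulver → Pirton: 6+2+4+20+22 = 54
The minimum is 42 km via Kelso → Orton → Ulver → Pirton.

42 km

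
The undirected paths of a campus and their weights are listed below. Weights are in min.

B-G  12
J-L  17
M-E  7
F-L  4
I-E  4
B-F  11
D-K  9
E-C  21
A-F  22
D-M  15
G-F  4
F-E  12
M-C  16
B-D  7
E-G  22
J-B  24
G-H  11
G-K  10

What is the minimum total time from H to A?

37 min

Settle nodes by increasing distance from H:
H: 0
G: 11  (via H)
F: 15  (via G)
L: 19  (via F)
K: 21  (via G)
B: 23  (via G)
E: 27  (via F)
D: 30  (via K)
I: 31  (via E)
M: 34  (via E)
J: 36  (via L)
A: 37  (via F)
Shortest route: H → G → F → A = 37 min.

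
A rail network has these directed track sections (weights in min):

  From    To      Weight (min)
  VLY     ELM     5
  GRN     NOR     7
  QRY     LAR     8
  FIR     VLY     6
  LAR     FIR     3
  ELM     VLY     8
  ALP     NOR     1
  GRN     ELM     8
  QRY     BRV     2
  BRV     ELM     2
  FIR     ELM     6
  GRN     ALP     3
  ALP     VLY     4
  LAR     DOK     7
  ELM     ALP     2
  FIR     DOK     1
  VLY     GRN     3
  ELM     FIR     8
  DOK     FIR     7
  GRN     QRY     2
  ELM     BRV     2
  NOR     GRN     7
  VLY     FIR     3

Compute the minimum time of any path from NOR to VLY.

14 min

Compare a few routes:
NOR - GRN - QRY - BRV - ELM - ALP - VLY: 7+2+2+2+2+4 = 19
NOR - GRN - ALP - VLY: 7+3+4 = 14
The minimum is 14 min via NOR - GRN - ALP - VLY.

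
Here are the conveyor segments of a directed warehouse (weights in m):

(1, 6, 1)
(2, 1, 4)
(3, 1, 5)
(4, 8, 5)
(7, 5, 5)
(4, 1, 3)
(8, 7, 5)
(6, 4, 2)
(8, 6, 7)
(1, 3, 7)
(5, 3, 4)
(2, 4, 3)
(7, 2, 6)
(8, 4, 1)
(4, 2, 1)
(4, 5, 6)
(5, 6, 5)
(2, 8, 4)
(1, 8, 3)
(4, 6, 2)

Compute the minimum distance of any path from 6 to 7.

Enumerating some paths:
6–4–1–8–7: 2+3+3+5 = 13
6–4–8–7: 2+5+5 = 12
6–4–2–1–8–7: 2+1+4+3+5 = 15
The minimum is 12 m via 6–4–8–7.

12 m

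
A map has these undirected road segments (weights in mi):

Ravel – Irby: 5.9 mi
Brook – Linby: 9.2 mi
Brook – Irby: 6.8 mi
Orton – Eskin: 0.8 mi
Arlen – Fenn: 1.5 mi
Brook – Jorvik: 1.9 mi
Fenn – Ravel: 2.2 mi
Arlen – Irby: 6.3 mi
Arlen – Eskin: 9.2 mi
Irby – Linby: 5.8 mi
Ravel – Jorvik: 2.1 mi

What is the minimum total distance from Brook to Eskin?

16.9 mi

Running Dijkstra from Brook:
Brook: 0
Jorvik: 1.9  (via Brook)
Ravel: 4  (via Jorvik)
Fenn: 6.2  (via Ravel)
Irby: 6.8  (via Brook)
Arlen: 7.7  (via Fenn)
Linby: 9.2  (via Brook)
Eskin: 16.9  (via Arlen)
Shortest route: Brook → Jorvik → Ravel → Fenn → Arlen → Eskin = 16.9 mi.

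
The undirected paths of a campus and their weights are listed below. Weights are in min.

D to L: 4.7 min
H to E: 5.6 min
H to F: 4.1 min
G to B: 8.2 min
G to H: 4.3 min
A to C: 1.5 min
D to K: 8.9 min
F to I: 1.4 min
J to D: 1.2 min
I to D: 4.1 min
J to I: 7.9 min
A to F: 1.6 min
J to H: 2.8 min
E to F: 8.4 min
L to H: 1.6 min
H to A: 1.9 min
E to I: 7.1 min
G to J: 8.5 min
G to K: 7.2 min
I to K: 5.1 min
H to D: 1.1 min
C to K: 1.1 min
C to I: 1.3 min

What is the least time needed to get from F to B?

Running Dijkstra from F:
F: 0
I: 1.4  (via F)
A: 1.6  (via F)
C: 2.7  (via I)
H: 3.5  (via A)
K: 3.8  (via C)
D: 4.6  (via H)
L: 5.1  (via H)
J: 5.8  (via D)
G: 7.8  (via H)
E: 8.4  (via F)
B: 16  (via G)
Shortest route: F → A → H → G → B = 16 min.

16 min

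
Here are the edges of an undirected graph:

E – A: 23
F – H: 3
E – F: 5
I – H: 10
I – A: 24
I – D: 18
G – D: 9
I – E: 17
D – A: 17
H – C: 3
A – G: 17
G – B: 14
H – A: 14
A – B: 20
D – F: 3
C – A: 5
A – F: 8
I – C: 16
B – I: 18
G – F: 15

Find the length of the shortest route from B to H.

Compare a few routes:
B → G → F → H: 14+15+3 = 32
B → A → F → H: 20+8+3 = 31
B → I → H: 18+10 = 28
B → G → D → F → H: 14+9+3+3 = 29
The minimum is 28 via B → I → H.

28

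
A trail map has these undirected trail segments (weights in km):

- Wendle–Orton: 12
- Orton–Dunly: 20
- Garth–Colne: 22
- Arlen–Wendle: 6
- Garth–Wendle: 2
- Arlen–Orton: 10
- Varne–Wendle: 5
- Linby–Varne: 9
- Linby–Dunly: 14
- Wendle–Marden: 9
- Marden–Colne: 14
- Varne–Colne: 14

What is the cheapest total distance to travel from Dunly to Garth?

Enumerating some paths:
Dunly → Orton → Arlen → Wendle → Garth: 20+10+6+2 = 38
Dunly → Orton → Wendle → Garth: 20+12+2 = 34
Dunly → Linby → Varne → Wendle → Garth: 14+9+5+2 = 30
The minimum is 30 km via Dunly → Linby → Varne → Wendle → Garth.

30 km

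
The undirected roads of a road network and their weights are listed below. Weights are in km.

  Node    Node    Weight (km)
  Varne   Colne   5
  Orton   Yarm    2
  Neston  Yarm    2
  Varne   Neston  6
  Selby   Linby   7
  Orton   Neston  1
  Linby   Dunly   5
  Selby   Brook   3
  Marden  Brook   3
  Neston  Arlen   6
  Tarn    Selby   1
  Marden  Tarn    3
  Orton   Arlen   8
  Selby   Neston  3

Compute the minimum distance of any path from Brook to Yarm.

8 km

Running Dijkstra from Brook:
Brook: 0
Selby: 3  (via Brook)
Marden: 3  (via Brook)
Tarn: 4  (via Selby)
Neston: 6  (via Selby)
Orton: 7  (via Neston)
Yarm: 8  (via Neston)
Shortest route: Brook → Selby → Neston → Yarm = 8 km.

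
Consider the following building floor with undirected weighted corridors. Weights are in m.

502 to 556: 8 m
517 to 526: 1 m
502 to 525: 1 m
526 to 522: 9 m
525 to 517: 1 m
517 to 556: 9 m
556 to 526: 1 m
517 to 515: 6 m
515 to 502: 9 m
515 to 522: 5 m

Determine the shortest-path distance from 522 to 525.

Settle nodes by increasing distance from 522:
522: 0
515: 5  (via 522)
526: 9  (via 522)
556: 10  (via 526)
517: 10  (via 526)
525: 11  (via 517)
Shortest route: 522 → 526 → 517 → 525 = 11 m.

11 m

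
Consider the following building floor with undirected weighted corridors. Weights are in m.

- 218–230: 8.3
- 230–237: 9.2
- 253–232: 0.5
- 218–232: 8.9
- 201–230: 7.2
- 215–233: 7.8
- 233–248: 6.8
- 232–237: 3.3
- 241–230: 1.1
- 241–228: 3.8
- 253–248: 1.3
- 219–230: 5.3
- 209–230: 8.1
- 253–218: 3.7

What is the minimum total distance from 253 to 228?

Running Dijkstra from 253:
253: 0
232: 0.5  (via 253)
248: 1.3  (via 253)
218: 3.7  (via 253)
237: 3.8  (via 232)
233: 8.1  (via 248)
230: 12  (via 218)
241: 13.1  (via 230)
215: 15.9  (via 233)
228: 16.9  (via 241)
Shortest route: 253 → 218 → 230 → 241 → 228 = 16.9 m.

16.9 m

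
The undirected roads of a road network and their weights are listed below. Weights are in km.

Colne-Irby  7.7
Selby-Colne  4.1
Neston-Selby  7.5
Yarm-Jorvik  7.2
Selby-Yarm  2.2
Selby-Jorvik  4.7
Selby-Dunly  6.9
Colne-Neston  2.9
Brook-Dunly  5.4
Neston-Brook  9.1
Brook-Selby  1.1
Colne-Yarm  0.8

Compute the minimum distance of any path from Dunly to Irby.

Running Dijkstra from Dunly:
Dunly: 0
Brook: 5.4  (via Dunly)
Selby: 6.5  (via Brook)
Yarm: 8.7  (via Selby)
Colne: 9.5  (via Yarm)
Jorvik: 11.2  (via Selby)
Neston: 12.4  (via Colne)
Irby: 17.2  (via Colne)
Shortest route: Dunly–Brook–Selby–Yarm–Colne–Irby = 17.2 km.

17.2 km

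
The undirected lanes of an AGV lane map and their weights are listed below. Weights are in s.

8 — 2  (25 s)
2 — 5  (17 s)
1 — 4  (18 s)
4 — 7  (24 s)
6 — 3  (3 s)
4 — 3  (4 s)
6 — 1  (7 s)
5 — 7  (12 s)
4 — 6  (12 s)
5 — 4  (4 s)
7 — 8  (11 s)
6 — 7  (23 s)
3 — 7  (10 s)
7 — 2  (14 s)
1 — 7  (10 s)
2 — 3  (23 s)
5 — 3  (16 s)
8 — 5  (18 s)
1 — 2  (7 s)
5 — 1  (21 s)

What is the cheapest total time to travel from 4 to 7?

14 s

Running Dijkstra from 4:
4: 0
3: 4  (via 4)
5: 4  (via 4)
6: 7  (via 3)
1: 14  (via 6)
7: 14  (via 3)
Shortest route: 4 → 3 → 7 = 14 s.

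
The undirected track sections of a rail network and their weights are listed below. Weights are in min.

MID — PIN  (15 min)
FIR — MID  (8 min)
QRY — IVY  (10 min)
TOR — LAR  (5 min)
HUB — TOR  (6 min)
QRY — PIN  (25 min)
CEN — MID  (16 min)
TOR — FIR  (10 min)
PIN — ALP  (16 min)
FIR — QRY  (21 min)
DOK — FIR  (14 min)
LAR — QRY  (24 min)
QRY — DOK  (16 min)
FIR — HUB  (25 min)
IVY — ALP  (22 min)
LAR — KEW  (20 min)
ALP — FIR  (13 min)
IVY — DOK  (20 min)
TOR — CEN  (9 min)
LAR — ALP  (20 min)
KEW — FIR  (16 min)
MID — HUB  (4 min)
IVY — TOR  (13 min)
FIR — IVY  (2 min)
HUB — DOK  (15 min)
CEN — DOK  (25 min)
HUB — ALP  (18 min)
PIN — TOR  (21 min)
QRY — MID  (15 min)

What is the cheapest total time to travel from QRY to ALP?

25 min

Running Dijkstra from QRY:
QRY: 0
IVY: 10  (via QRY)
FIR: 12  (via IVY)
MID: 15  (via QRY)
DOK: 16  (via QRY)
HUB: 19  (via MID)
TOR: 22  (via FIR)
LAR: 24  (via QRY)
PIN: 25  (via QRY)
ALP: 25  (via FIR)
Shortest route: QRY–IVY–FIR–ALP = 25 min.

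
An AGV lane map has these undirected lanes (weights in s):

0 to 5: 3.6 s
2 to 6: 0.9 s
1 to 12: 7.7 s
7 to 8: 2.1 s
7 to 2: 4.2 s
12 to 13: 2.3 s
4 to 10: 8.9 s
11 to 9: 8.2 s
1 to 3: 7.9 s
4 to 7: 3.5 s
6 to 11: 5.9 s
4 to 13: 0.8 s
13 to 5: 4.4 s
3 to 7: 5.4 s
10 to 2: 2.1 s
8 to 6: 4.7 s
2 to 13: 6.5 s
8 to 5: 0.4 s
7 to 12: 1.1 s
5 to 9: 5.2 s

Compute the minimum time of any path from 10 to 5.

Candidate routes:
10 - 2 - 7 - 8 - 5: 2.1+4.2+2.1+0.4 = 8.8
10 - 2 - 6 - 8 - 5: 2.1+0.9+4.7+0.4 = 8.1
Cheapest is 10 - 2 - 6 - 8 - 5 at 8.1 s.

8.1 s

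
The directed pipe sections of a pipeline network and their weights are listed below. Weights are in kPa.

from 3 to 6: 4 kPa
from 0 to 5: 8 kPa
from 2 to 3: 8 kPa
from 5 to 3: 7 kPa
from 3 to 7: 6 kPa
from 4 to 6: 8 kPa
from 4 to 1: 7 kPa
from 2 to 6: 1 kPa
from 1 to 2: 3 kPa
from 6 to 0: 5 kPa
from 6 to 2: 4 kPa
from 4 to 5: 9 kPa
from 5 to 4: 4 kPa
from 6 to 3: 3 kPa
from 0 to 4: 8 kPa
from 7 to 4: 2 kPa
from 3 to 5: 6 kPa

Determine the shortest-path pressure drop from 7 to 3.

13 kPa

Compare a few routes:
7 → 4 → 6 → 3: 2+8+3 = 13
7 → 4 → 1 → 2 → 6 → 3: 2+7+3+1+3 = 16
The minimum is 13 kPa via 7 → 4 → 6 → 3.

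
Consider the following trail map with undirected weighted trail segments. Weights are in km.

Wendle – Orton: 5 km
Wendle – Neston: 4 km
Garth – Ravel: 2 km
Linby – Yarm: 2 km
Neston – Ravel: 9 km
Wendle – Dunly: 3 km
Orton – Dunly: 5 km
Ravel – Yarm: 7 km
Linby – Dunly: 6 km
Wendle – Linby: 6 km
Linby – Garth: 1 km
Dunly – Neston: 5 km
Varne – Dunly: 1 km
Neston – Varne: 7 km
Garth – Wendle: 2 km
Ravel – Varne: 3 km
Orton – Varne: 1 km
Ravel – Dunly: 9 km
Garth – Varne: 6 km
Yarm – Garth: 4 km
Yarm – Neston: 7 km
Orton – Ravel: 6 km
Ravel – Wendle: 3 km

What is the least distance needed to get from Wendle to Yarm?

Candidate routes:
Wendle - Linby - Yarm: 6+2 = 8
Wendle - Garth - Linby - Yarm: 2+1+2 = 5
Wendle - Garth - Yarm: 2+4 = 6
Cheapest is Wendle - Garth - Linby - Yarm at 5 km.

5 km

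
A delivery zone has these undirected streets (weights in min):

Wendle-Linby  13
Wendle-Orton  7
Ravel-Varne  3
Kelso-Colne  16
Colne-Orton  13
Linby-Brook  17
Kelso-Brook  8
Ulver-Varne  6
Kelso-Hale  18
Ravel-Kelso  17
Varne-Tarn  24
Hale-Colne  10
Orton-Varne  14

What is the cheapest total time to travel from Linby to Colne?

33 min

Shortest distances from Linby:
Linby: 0
Wendle: 13  (via Linby)
Brook: 17  (via Linby)
Orton: 20  (via Wendle)
Kelso: 25  (via Brook)
Colne: 33  (via Orton)
Shortest route: Linby–Wendle–Orton–Colne = 33 min.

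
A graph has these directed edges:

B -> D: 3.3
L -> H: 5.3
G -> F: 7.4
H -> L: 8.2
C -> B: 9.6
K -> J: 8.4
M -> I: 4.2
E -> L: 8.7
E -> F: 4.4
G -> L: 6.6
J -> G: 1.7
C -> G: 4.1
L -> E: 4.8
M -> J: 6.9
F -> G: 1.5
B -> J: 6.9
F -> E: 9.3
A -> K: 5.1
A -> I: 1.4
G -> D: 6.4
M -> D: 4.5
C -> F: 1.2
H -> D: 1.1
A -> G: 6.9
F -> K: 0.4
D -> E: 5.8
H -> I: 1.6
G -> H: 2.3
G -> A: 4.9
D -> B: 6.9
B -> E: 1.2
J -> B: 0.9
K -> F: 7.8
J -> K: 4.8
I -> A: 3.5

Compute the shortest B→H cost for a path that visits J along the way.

10.9

Shortest B→J: B → J = 6.9
Best J to H: J → G → H costing 4
Total via J: 6.9 + 4 = 10.9.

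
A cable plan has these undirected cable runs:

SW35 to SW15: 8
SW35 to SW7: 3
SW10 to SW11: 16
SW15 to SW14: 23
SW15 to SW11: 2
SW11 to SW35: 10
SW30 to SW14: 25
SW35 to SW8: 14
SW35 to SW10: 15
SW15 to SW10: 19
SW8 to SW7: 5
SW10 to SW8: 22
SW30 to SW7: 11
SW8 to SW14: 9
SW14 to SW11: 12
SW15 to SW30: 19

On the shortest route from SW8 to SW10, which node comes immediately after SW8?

SW10

Enumerating some paths:
SW8 → SW35 → SW10: 14+15 = 29
SW8 → SW7 → SW35 → SW15 → SW11 → SW10: 5+3+8+2+16 = 34
SW8 → SW7 → SW35 → SW10: 5+3+15 = 23
SW8 → SW10: 22 = 22
The minimum is 22 via SW8 → SW10.
So from SW8 the first move is to SW10.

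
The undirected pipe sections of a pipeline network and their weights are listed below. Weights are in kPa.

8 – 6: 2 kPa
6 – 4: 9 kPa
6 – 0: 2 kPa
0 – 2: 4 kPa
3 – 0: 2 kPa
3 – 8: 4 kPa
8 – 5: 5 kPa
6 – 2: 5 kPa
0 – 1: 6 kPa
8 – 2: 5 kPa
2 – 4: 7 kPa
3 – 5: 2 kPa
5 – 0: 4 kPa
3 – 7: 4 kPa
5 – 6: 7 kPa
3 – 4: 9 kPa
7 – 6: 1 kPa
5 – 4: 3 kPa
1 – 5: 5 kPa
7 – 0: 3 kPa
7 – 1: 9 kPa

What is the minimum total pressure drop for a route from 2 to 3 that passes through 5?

Shortest 2→5: 2 → 0 → 5 = 8
Shortest 5→3: 5 → 3 = 2
Total via 5: 8 + 2 = 10 kPa.

10 kPa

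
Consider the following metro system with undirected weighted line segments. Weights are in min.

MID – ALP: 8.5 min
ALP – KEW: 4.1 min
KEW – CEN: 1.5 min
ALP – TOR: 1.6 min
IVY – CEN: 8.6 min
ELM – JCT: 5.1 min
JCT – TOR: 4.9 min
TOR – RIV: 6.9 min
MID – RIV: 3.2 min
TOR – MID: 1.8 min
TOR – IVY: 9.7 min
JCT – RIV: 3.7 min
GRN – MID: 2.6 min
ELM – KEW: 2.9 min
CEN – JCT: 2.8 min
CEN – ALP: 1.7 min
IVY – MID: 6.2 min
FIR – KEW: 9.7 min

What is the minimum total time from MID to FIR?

16.3 min

Enumerating some paths:
MID–TOR–ALP–CEN–KEW–FIR: 1.8+1.6+1.7+1.5+9.7 = 16.3
MID–TOR–ALP–KEW–FIR: 1.8+1.6+4.1+9.7 = 17.2
The minimum is 16.3 min via MID–TOR–ALP–CEN–KEW–FIR.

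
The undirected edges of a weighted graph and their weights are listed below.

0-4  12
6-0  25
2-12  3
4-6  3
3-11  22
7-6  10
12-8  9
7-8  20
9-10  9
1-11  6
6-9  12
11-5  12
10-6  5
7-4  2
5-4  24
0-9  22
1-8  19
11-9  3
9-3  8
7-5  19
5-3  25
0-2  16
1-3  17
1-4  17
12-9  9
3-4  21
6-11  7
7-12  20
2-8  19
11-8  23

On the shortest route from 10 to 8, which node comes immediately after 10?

9

Enumerating some paths:
10 - 6 - 11 - 9 - 12 - 8: 5+7+3+9+9 = 33
10 - 6 - 4 - 7 - 8: 5+3+2+20 = 30
10 - 9 - 12 - 8: 9+9+9 = 27
Cheapest is 10 - 9 - 12 - 8 at 27.
So from 10 the first move is to 9.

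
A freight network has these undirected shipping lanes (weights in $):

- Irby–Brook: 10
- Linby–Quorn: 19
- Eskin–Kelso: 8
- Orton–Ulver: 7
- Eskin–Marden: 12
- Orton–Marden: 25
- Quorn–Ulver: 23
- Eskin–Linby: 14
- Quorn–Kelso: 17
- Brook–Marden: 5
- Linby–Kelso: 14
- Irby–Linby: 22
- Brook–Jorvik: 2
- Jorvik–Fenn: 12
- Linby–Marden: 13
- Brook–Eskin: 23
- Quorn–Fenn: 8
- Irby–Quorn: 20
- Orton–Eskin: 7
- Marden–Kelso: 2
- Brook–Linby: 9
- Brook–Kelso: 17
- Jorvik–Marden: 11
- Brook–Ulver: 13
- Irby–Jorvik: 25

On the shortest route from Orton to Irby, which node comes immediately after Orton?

Ulver

Compare a few routes:
Orton - Eskin - Marden - Brook - Irby: 7+12+5+10 = 34
Orton - Ulver - Brook - Irby: 7+13+10 = 30
Orton - Eskin - Kelso - Marden - Brook - Irby: 7+8+2+5+10 = 32
Cheapest is Orton - Ulver - Brook - Irby at $30.
So from Orton the first move is to Ulver.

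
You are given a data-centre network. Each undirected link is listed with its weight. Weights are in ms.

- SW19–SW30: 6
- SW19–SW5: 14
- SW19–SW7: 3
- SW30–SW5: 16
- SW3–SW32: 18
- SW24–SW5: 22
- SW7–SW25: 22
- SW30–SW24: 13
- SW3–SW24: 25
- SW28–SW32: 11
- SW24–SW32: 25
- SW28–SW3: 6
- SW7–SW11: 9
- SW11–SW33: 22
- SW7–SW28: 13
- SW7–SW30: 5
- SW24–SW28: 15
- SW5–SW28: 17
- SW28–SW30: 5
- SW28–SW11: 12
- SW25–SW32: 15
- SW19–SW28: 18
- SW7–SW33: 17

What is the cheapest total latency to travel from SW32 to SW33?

38 ms

Shortest distances from SW32:
SW32: 0
SW28: 11  (via SW32)
SW25: 15  (via SW32)
SW30: 16  (via SW28)
SW3: 17  (via SW28)
SW7: 21  (via SW30)
SW19: 22  (via SW30)
SW11: 23  (via SW28)
SW24: 25  (via SW32)
SW5: 28  (via SW28)
SW33: 38  (via SW7)
Shortest route: SW32 → SW28 → SW30 → SW7 → SW33 = 38 ms.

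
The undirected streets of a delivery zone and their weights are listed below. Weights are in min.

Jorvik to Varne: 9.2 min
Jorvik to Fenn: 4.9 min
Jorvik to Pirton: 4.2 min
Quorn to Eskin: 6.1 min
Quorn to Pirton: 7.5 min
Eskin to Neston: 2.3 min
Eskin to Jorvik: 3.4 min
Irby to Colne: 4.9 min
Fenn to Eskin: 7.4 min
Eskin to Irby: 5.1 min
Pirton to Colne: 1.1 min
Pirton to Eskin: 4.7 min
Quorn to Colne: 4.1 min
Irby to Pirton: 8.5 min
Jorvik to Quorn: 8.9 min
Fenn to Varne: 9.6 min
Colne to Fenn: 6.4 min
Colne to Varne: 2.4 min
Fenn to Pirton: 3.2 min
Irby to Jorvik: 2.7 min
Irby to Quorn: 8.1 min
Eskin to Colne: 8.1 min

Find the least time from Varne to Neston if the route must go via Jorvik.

13.4 min

Best Varne to Jorvik: Varne → Colne → Pirton → Jorvik costing 7.7
Shortest Jorvik→Neston: Jorvik → Eskin → Neston = 5.7
Total via Jorvik: 7.7 + 5.7 = 13.4 min.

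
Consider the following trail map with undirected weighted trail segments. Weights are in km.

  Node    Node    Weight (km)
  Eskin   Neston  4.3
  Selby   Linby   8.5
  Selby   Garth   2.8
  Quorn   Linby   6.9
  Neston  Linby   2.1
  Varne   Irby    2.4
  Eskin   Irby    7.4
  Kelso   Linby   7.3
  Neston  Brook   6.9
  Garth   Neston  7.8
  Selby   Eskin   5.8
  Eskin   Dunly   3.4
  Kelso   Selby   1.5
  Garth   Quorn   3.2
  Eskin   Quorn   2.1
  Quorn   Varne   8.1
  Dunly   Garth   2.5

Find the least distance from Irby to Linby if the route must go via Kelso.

22 km

Shortest Irby→Kelso: Irby–Eskin–Selby–Kelso = 14.7
Best Kelso to Linby: Kelso–Linby costing 7.3
Total via Kelso: 14.7 + 7.3 = 22 km.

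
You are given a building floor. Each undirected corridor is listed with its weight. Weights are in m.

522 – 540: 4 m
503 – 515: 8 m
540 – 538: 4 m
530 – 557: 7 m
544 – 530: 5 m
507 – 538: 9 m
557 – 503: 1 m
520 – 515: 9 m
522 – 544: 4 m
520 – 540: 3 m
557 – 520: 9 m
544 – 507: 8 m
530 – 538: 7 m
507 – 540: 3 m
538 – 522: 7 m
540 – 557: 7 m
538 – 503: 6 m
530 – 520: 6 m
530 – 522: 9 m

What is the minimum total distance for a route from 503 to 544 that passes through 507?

Shortest 503→507: 503–557–540–507 = 11
Best 507 to 544: 507–544 costing 8
Total via 507: 11 + 8 = 19 m.

19 m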